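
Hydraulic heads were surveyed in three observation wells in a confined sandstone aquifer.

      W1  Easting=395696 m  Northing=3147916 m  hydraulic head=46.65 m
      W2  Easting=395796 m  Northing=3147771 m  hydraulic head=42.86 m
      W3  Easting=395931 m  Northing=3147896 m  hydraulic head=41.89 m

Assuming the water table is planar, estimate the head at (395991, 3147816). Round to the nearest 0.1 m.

39.7 m

Three-point gradient (reference W1): Δ to W2 = (100, -145, -3.79), Δ to W3 = (235, -20, -4.76).
∂h/∂x = -0.01916, ∂h/∂y = +0.01293 (det = 32075).
h(395991, 3147816) = 46.65 + (-0.01916)·(295) + (+0.01293)·(-100) = 46.65 -5.651 -1.293 = 39.706 m.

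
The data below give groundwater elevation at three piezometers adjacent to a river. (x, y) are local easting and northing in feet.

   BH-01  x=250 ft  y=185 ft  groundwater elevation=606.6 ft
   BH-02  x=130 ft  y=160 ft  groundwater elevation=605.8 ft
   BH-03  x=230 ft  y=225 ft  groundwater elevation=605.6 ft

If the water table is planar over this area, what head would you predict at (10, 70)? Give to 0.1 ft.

606.3 ft

With h = a·x + b·y + c and BH-01 as origin, the differences give:
  (-120)·a + (-25)·b = -0.8
  (-20)·a + 40·b = -1.0
Eliminate b (×40 and ×(-25), subtract): -5300·a = -57.00 → a = ∂h/∂x = +0.01075
Back-substitute: b = ∂h/∂y = -0.01962.
h(10, 70) = 606.6 + (+0.01075)·(-240) + (-0.01962)·(-115) = 606.6 -2.581 +2.257 = 606.275 ft.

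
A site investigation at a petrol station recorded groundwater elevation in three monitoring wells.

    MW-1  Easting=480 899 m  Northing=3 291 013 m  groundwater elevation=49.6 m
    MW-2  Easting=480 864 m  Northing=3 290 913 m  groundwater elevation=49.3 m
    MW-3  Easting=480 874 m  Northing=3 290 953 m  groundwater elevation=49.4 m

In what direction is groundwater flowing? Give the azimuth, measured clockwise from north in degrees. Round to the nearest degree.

256°

Taking MW-1 as reference: MW-2−MW-1 = (-35, -100, -0.3); MW-3−MW-1 = (-25, -60, -0.2).
Solve a·Δx + b·Δy = Δh: det = (-35)·(-60) − (-25)·(-100) = -400.
∂h/∂x = [(-0.3)·(-60) − (-0.2)·(-100)] / -400 = +0.005000
∂h/∂y = [(-35)·(-0.2) − (-25)·(-0.3)] / -400 = +0.001250
Flow direction (−∇h) has components (-0.005000 E, -0.001250 N).
Azimuth = atan2(E, N) = atan2(-0.005000, -0.001250) = 256.0° ≈ 256°.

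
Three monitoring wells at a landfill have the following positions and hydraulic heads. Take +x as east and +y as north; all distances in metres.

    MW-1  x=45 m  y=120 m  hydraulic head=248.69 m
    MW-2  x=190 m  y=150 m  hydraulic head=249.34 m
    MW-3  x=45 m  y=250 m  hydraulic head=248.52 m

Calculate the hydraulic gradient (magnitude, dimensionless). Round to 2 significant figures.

0.0049

With h = a·x + b·y + c and MW-1 as origin, the differences give:
  145·a + 30·b = +0.65
  0·a + 130·b = -0.17
Eliminate b (×130 and ×30, subtract): 18850·a = 89.600 → a = ∂h/∂x = +0.004753
Back-substitute: b = ∂h/∂y = -0.001308.
|∇h| = √(0.004753² + -0.001308²) = 0.00493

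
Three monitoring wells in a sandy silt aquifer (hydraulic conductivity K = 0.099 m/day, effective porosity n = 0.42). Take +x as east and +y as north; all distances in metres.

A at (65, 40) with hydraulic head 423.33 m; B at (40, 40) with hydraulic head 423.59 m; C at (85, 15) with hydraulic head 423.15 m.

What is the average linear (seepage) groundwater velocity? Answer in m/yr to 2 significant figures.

With h = a·x + b·y + c and A as origin, the differences give:
  (-25)·a + 0·b = +0.26
  20·a + (-25)·b = -0.18
Eliminate b (×(-25) and ×0, subtract): 625·a = -6.500 → a = ∂h/∂x = -0.01040
Back-substitute: b = ∂h/∂y = -0.001120.
|∇h| = √(-0.01040² + -0.001120²) = 0.01046
Seepage velocity v = K·i/n = 0.099 × 0.01046 / 0.42 = 0.002466 m/day = 0.9007 m/yr.

0.90 m/yr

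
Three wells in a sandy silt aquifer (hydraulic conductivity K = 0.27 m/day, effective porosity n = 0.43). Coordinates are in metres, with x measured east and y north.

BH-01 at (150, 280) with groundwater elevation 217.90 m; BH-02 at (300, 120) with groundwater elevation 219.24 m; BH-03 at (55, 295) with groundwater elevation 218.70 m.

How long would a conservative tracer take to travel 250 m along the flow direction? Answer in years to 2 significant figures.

49 years

Three-point gradient (reference BH-01): Δ to BH-02 = (150, -160, +1.34), Δ to BH-03 = (-95, 15, +0.80).
∂h/∂x = -0.01144, ∂h/∂y = -0.01910 (det = -12950).
|∇h| = √(-0.01144² + -0.01910²) = 0.02226
Seepage velocity v = K·i/n = 0.27 × 0.02226 / 0.43 = 0.01398 m/day.
t = 250 / 0.01398 = 1.788e+04 days = 49 years.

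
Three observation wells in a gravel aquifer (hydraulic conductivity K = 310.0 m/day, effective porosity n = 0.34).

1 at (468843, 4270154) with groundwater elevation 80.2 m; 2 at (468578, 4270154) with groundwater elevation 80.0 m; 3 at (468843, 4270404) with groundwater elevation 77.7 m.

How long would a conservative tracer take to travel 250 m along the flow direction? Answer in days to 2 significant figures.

27 days

∂h/∂x = (80.0 − 80.2) / (468578 − 468843) = +0.0007547
∂h/∂y = (77.7 − 80.2) / (4270404 − 4270154) = -0.01000
|∇h| = √(0.0007547² + -0.01000²) = 0.01003
Seepage velocity v = K·i/n = 310.0 × 0.01003 / 0.34 = 9.145 m/day.
t = 250 / 9.145 = 27.34 days.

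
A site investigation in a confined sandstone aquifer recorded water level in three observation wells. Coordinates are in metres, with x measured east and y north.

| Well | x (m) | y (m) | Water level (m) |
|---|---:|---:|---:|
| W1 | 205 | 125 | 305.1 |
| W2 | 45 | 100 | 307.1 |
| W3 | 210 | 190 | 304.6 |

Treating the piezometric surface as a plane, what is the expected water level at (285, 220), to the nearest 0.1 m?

303.5 m

Three-point gradient (reference W1): Δ to W2 = (-160, -25, +2.0), Δ to W3 = (5, 65, -0.5).
∂h/∂x = -0.01144, ∂h/∂y = -0.006813 (det = -10275).
h(285, 220) = 305.1 + (-0.01144)·(80) + (-0.006813)·(95) = 305.1 -0.915 -0.647 = 303.538 m.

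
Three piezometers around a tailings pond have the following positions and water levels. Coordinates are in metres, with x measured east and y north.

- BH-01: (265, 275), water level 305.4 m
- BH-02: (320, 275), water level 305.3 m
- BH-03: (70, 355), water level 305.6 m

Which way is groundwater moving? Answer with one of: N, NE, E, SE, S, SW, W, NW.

NE

Differences from BH-01: to BH-02 (Δx, Δy, Δh) = (55, 0, -0.1); to BH-03 = (-195, 80, +0.2).
Determinant of the coordinate differences = 55·80 − (-195)·0 = 4400.
∂h/∂x = [(-0.1)·80 − (+0.2)·0] / 4400 = -0.001818
∂h/∂y = [55·(+0.2) − (-195)·(-0.1)] / 4400 = -0.001932
Flow = −∇h = (+0.001818 east, +0.001932 north), which points northeast.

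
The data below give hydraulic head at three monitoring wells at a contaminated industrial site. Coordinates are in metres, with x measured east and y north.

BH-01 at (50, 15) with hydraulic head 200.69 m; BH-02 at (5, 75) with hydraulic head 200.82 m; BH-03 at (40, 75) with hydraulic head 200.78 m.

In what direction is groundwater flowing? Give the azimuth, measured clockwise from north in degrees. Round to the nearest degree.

139°

Three-point gradient (reference BH-01): Δ to BH-02 = (-45, 60, +0.13), Δ to BH-03 = (-10, 60, +0.09).
∂h/∂x = -0.001143, ∂h/∂y = +0.001310 (det = -2100).
Flow direction (−∇h) has components (+0.001143 E, -0.001310 N).
Azimuth = atan2(E, N) = atan2(+0.001143, -0.001310) = 138.9° ≈ 139°.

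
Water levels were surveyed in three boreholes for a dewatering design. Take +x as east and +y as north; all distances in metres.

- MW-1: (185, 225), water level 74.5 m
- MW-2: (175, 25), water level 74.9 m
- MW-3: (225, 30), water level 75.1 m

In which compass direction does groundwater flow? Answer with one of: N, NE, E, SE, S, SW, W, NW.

NW

Differences from MW-1: to MW-2 (Δx, Δy, Δh) = (-10, -200, +0.4); to MW-3 = (40, -195, +0.6).
Solve a·Δx + b·Δy = Δh: det = (-10)·(-195) − 40·(-200) = 9950.
∂h/∂x = [(+0.4)·(-195) − (+0.6)·(-200)] / 9950 = +0.004221
∂h/∂y = [(-10)·(+0.6) − 40·(+0.4)] / 9950 = -0.002211
Flow = −∇h = (-0.004221 east, +0.002211 north), which points northwest.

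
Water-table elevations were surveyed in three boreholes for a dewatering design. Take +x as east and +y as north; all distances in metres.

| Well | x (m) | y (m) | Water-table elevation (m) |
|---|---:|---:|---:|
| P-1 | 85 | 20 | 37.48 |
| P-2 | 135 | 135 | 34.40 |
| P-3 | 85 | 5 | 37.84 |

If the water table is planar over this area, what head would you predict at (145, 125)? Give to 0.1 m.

34.6 m

With h = a·x + b·y + c and P-1 as origin, the differences give:
  50·a + 115·b = -3.08
  0·a + (-15)·b = +0.36
Eliminate b (×(-15) and ×115, subtract): -750·a = 4.800 → a = ∂h/∂x = -0.006400
Back-substitute: b = ∂h/∂y = -0.02400.
h(145, 125) = 37.48 + (-0.006400)·(60) + (-0.02400)·(105) = 37.48 -0.384 -2.520 = 34.576 m.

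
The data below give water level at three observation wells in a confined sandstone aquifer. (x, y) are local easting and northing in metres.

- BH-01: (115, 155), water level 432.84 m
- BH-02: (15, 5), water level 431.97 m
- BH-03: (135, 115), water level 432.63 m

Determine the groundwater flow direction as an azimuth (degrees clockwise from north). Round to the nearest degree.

185°

Differences from BH-01: to BH-02 (Δx, Δy, Δh) = (-100, -150, -0.87); to BH-03 = (20, -40, -0.21).
Solve a·Δx + b·Δy = Δh: det = (-100)·(-40) − 20·(-150) = 7000.
∂h/∂x = [(-0.87)·(-40) − (-0.21)·(-150)] / 7000 = +0.0004714
∂h/∂y = [(-100)·(-0.21) − 20·(-0.87)] / 7000 = +0.005486
Flow direction (−∇h) has components (-0.0004714 E, -0.005486 N).
Azimuth = atan2(E, N) = atan2(-0.0004714, -0.005486) = 184.9° ≈ 185°.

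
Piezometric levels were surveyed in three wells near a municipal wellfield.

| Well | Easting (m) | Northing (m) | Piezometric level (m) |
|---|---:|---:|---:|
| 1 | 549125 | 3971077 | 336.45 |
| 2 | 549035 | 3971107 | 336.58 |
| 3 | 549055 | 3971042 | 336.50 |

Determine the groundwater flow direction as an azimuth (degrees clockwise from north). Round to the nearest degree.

127°

Three-point gradient (reference 1): Δ to 2 = (-90, 30, +0.13), Δ to 3 = (-70, -35, +0.05).
∂h/∂x = -0.001152, ∂h/∂y = +0.0008762 (det = 5250).
Flow direction (−∇h) has components (+0.001152 E, -0.0008762 N).
Azimuth = atan2(E, N) = atan2(+0.001152, -0.0008762) = 127.2° ≈ 127°.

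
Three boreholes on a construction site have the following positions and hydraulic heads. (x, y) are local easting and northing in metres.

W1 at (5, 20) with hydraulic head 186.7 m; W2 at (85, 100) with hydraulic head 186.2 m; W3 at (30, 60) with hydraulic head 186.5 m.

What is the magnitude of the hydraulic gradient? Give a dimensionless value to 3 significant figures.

Taking W1 as reference: W2−W1 = (80, 80, -0.5); W3−W1 = (25, 40, -0.2).
Determinant of the coordinate differences = 80·40 − 25·80 = 1200.
∂h/∂x = [(-0.5)·40 − (-0.2)·80] / 1200 = -0.003333
∂h/∂y = [80·(-0.2) − 25·(-0.5)] / 1200 = -0.002917
|∇h| = √(-0.003333² + -0.002917²) = 0.004429

0.00443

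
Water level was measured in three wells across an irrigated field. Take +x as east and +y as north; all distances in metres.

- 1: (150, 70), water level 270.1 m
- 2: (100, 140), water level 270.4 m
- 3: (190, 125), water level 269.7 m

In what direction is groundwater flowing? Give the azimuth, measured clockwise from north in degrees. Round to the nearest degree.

With h = a·x + b·y + c and 1 as origin, the differences give:
  (-50)·a + 70·b = +0.3
  40·a + 55·b = -0.4
Eliminate b (×55 and ×70, subtract): -5550·a = 44.50 → a = ∂h/∂x = -0.008018
Back-substitute: b = ∂h/∂y = -0.001441.
Flow direction (−∇h) has components (+0.008018 E, +0.001441 N).
Azimuth = atan2(E, N) = atan2(+0.008018, +0.001441) = 79.8° ≈ 080°.

080°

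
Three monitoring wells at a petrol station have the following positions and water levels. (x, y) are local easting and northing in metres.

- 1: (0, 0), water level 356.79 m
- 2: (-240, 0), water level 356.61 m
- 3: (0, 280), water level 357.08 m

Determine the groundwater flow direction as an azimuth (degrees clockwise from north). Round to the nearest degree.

216°

∂h/∂x = (356.61 − 356.79) / (-240 − 0) = +0.0007500
∂h/∂y = (357.08 − 356.79) / (280 − 0) = +0.001036
Flow direction (−∇h) has components (-0.0007500 E, -0.001036 N).
Azimuth = atan2(E, N) = atan2(-0.0007500, -0.001036) = 215.9° ≈ 216°.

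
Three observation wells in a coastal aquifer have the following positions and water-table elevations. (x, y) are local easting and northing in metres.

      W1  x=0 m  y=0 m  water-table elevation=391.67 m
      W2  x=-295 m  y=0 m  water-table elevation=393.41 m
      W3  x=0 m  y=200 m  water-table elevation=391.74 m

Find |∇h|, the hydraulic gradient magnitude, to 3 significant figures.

∂h/∂x = (393.41 − 391.67) / (-295 − 0) = -0.005898
∂h/∂y = (391.74 − 391.67) / (200 − 0) = +0.0003500
|∇h| = √(-0.005898² + 0.0003500²) = 0.005908

0.00591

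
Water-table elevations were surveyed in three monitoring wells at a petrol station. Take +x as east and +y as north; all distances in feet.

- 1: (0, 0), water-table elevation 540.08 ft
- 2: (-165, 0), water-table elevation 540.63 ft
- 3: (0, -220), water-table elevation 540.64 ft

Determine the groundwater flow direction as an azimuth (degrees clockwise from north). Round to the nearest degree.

∂h/∂x = (540.63 − 540.08) / (-165 − 0) = -0.003333
∂h/∂y = (540.64 − 540.08) / (-220 − 0) = -0.002545
Flow direction (−∇h) has components (+0.003333 E, +0.002545 N).
Azimuth = atan2(E, N) = atan2(+0.003333, +0.002545) = 52.6° ≈ 053°.

053°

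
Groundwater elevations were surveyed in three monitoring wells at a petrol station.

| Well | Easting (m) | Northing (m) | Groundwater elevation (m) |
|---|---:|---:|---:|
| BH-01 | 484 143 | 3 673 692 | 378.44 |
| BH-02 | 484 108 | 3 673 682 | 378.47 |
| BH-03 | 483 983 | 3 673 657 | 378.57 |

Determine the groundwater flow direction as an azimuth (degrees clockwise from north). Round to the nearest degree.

045°

Differences from BH-01: to BH-02 (Δx, Δy, Δh) = (-35, -10, +0.03); to BH-03 = (-160, -35, +0.13).
Solve a·Δx + b·Δy = Δh: det = (-35)·(-35) − (-160)·(-10) = -375.
∂h/∂x = [(+0.03)·(-35) − (+0.13)·(-10)] / -375 = -0.0006667
∂h/∂y = [(-35)·(+0.13) − (-160)·(+0.03)] / -375 = -0.0006667
Flow direction (−∇h) has components (+0.0006667 E, +0.0006667 N).
Azimuth = atan2(E, N) = atan2(+0.0006667, +0.0006667) = 45.0° ≈ 045°.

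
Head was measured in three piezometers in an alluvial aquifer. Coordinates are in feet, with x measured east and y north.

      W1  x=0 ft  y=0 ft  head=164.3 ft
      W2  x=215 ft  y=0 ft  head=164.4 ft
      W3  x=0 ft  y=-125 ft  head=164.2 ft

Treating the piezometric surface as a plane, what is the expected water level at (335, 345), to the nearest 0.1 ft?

∂h/∂x = (164.4 − 164.3) / (215 − 0) = +0.0004651
∂h/∂y = (164.2 − 164.3) / (-125 − 0) = +0.0008000
h(335, 345) = 164.3 + (+0.0004651)·(335) + (+0.0008000)·(345) = 164.3 +0.156 +0.276 = 164.732 ft.

164.7 ft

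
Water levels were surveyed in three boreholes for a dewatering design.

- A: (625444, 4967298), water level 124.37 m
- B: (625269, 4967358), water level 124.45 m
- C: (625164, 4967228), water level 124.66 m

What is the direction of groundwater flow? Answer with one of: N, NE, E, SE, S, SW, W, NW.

NE

Taking A as reference: B−A = (-175, 60, +0.08); C−A = (-280, -70, +0.29).
Solve a·Δx + b·Δy = Δh: det = (-175)·(-70) − (-280)·60 = 29050.
∂h/∂x = [(+0.08)·(-70) − (+0.29)·60] / 29050 = -0.0007917
∂h/∂y = [(-175)·(+0.29) − (-280)·(+0.08)] / 29050 = -0.0009759
Flow = −∇h = (+0.0007917 east, +0.0009759 north), which points northeast.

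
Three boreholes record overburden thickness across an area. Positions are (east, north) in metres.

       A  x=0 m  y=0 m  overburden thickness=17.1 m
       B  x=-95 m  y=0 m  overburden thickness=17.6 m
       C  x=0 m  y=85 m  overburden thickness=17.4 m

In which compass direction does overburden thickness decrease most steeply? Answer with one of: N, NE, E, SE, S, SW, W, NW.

SE

∂d/∂x = (17.6 − 17.1) / (-95 − 0) = -0.005263
∂d/∂y = (17.4 − 17.1) / (85 − 0) = +0.003529
Steepest decrease is along −∇f = (+0.005263 E, -0.003529 N) → southeast.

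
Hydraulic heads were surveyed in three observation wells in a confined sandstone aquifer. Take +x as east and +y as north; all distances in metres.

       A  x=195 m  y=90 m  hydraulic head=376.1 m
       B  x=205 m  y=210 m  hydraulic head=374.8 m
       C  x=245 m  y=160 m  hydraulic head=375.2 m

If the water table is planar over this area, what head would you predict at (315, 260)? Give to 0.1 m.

373.9 m

With h = a·x + b·y + c and A as origin, the differences give:
  10·a + 120·b = -1.3
  50·a + 70·b = -0.9
Eliminate b (×70 and ×120, subtract): -5300·a = 17.00 → a = ∂h/∂x = -0.003208
Back-substitute: b = ∂h/∂y = -0.01057.
h(315, 260) = 376.1 + (-0.003208)·(120) + (-0.01057)·(170) = 376.1 -0.385 -1.796 = 373.919 m.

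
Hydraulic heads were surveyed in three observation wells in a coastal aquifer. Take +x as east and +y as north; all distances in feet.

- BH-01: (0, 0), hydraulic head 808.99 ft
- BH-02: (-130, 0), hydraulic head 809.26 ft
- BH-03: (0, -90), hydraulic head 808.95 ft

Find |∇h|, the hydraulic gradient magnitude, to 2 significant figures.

0.0021

∂h/∂x = (809.26 − 808.99) / (-130 − 0) = -0.002077
∂h/∂y = (808.95 − 808.99) / (-90 − 0) = +0.0004444
|∇h| = √(-0.002077² + 0.0004444²) = 0.002124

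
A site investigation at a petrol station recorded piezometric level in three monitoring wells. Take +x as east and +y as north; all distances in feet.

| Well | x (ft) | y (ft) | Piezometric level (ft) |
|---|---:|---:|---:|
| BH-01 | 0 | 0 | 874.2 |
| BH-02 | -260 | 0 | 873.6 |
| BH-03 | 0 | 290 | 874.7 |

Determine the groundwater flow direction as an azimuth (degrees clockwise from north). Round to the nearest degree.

∂h/∂x = (873.6 − 874.2) / (-260 − 0) = +0.002308
∂h/∂y = (874.7 − 874.2) / (290 − 0) = +0.001724
Flow direction (−∇h) has components (-0.002308 E, -0.001724 N).
Azimuth = atan2(E, N) = atan2(-0.002308, -0.001724) = 233.2° ≈ 233°.

233°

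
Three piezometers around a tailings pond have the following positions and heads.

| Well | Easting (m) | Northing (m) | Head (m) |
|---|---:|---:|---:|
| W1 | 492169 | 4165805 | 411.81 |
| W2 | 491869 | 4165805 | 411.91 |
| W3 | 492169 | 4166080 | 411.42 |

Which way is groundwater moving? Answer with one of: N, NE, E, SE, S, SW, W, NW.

∂h/∂x = (411.91 − 411.81) / (491869 − 492169) = -0.0003333
∂h/∂y = (411.42 − 411.81) / (4166080 − 4165805) = -0.001418
Flow = −∇h = (+0.0003333 east, +0.001418 north), which points north.

N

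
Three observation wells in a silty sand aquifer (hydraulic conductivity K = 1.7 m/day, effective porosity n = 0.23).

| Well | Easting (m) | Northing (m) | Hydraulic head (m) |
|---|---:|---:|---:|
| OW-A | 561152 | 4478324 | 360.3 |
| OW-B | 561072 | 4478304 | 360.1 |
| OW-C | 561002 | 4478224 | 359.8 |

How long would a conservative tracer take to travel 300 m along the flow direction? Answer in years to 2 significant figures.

Taking OW-A as reference: OW-B−OW-A = (-80, -20, -0.2); OW-C−OW-A = (-150, -100, -0.5).
Determinant of the coordinate differences = (-80)·(-100) − (-150)·(-20) = 5000.
∂h/∂x = [(-0.2)·(-100) − (-0.5)·(-20)] / 5000 = +0.002000
∂h/∂y = [(-80)·(-0.5) − (-150)·(-0.2)] / 5000 = +0.002000
|∇h| = √(0.002000² + 0.002000²) = 0.002828
Seepage velocity v = K·i/n = 1.7 × 0.002828 / 0.23 = 0.0209 m/day.
t = 300 / 0.0209 = 1.435e+04 days = 39.3 years.

39 years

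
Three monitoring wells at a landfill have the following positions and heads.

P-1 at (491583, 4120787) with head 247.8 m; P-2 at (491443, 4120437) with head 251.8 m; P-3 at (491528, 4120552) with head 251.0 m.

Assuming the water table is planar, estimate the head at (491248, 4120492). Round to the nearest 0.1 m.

248.3 m

With h = a·x + b·y + c and P-1 as origin, the differences give:
  (-140)·a + (-350)·b = +4.0
  (-55)·a + (-235)·b = +3.2
Eliminate b (×(-235) and ×(-350), subtract): 13650·a = 180.00 → a = ∂h/∂x = +0.01319
Back-substitute: b = ∂h/∂y = -0.01670.
h(491248, 4120492) = 247.8 + (+0.01319)·(-335) + (-0.01670)·(-295) = 247.8 -4.418 +4.927 = 248.310 m.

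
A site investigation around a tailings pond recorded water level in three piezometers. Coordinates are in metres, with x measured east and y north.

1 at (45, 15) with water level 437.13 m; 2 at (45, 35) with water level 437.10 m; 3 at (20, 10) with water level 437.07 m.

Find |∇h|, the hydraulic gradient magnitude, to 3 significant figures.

0.00309

Taking 1 as reference: 2−1 = (0, 20, -0.03); 3−1 = (-25, -5, -0.06).
Solve a·Δx + b·Δy = Δh: det = 0·(-5) − (-25)·20 = 500.
∂h/∂x = [(-0.03)·(-5) − (-0.06)·20] / 500 = +0.002700
∂h/∂y = [0·(-0.06) − (-25)·(-0.03)] / 500 = -0.001500
|∇h| = √(0.002700² + -0.001500²) = 0.003089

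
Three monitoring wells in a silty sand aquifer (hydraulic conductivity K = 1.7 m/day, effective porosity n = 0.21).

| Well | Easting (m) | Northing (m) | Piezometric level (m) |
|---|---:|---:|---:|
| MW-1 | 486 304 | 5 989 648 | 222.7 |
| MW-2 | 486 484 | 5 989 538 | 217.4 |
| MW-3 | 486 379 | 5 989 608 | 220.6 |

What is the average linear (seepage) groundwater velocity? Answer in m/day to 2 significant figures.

0.21 m/day

With h = a·x + b·y + c and MW-1 as origin, the differences give:
  180·a + (-110)·b = -5.3
  75·a + (-40)·b = -2.1
Eliminate b (×(-40) and ×(-110), subtract): 1050·a = -19.00 → a = ∂h/∂x = -0.01810
Back-substitute: b = ∂h/∂y = +0.01857.
|∇h| = √(-0.01810² + 0.01857²) = 0.02593
Seepage velocity v = K·i/n = 1.7 × 0.02593 / 0.21 = 0.2099 m/day.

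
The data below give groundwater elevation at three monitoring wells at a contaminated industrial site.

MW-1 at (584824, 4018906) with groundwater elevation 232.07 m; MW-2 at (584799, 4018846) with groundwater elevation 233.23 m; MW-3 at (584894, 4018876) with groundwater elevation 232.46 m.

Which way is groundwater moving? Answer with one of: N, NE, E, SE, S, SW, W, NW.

With h = a·x + b·y + c and MW-1 as origin, the differences give:
  (-25)·a + (-60)·b = +1.16
  70·a + (-30)·b = +0.39
Eliminate b (×(-30) and ×(-60), subtract): 4950·a = -11.400 → a = ∂h/∂x = -0.002303
Back-substitute: b = ∂h/∂y = -0.01837.
Flow = −∇h = (+0.002303 east, +0.01837 north), which points north.

N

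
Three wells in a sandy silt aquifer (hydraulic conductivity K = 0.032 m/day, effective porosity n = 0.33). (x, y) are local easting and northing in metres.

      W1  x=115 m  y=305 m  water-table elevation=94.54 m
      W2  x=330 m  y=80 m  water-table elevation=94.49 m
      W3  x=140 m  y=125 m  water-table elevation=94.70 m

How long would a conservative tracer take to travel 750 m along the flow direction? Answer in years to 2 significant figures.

12000 years

Differences from W1: to W2 (Δx, Δy, Δh) = (215, -225, -0.05); to W3 = (25, -180, +0.16).
Solve a·Δx + b·Δy = Δh: det = 215·(-180) − 25·(-225) = -33075.
∂h/∂x = [(-0.05)·(-180) − (+0.16)·(-225)] / -33075 = -0.001361
∂h/∂y = [215·(+0.16) − 25·(-0.05)] / -33075 = -0.001078
|∇h| = √(-0.001361² + -0.001078²) = 0.001736
Seepage velocity v = K·i/n = 0.032 × 0.001736 / 0.33 = 0.0001683 m/day.
t = 750 / 0.0001683 = 4.456e+06 days = 1.22e+04 years.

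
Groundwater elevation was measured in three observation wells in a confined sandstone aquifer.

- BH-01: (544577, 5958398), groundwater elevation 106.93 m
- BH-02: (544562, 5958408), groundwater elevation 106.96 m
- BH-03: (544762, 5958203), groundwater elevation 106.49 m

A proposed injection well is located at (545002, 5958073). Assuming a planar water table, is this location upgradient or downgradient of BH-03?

Three-point gradient (reference BH-01): Δ to BH-02 = (-15, 10, +0.03), Δ to BH-03 = (185, -195, -0.44).
∂h/∂x = -0.001349, ∂h/∂y = +0.0009767 (det = 1075).
Head at (545002, 5958073) = 106.93 + (-0.001349)·(425) + (+0.0009767)·(-325) = 106.04 m.
That is lower than the 106.49 m at BH-03, so the point is downgradient.

downgradient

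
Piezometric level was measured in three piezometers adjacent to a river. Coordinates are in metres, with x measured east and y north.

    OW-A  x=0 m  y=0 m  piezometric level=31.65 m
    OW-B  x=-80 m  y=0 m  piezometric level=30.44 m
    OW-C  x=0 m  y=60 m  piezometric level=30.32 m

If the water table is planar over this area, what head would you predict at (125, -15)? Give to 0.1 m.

∂h/∂x = (30.44 − 31.65) / (-80 − 0) = +0.01512
∂h/∂y = (30.32 − 31.65) / (60 − 0) = -0.02217
h(125, -15) = 31.65 + (+0.01512)·(125) + (-0.02217)·(-15) = 31.65 +1.891 +0.332 = 33.873 m.

33.9 m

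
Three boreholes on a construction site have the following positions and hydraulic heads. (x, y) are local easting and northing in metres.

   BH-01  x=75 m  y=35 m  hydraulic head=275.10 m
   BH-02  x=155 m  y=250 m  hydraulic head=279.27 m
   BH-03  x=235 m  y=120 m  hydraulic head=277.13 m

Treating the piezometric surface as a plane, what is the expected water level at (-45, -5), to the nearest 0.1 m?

Differences from BH-01: to BH-02 (Δx, Δy, Δh) = (80, 215, +4.17); to BH-03 = (160, 85, +2.03).
Determinant of the coordinate differences = 80·85 − 160·215 = -27600.
∂h/∂x = [(+4.17)·85 − (+2.03)·215] / -27600 = +0.002971
∂h/∂y = [80·(+2.03) − 160·(+4.17)] / -27600 = +0.01829
h(-45, -5) = 275.10 + (+0.002971)·(-120) + (+0.01829)·(-40) = 275.10 -0.357 -0.732 = 274.012 m.

274.0 m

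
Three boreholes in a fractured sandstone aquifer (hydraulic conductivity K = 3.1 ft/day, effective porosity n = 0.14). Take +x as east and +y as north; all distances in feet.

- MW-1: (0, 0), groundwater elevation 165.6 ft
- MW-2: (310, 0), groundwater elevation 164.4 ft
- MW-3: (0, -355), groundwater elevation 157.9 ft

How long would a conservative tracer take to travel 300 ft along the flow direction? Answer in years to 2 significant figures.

∂h/∂x = (164.4 − 165.6) / (310 − 0) = -0.003871
∂h/∂y = (157.9 − 165.6) / (-355 − 0) = +0.02169
|∇h| = √(-0.003871² + 0.02169²) = 0.02203
Seepage velocity v = K·i/n = 3.1 × 0.02203 / 0.14 = 0.4878 ft/day.
t = 300 / 0.4878 = 615 days = 1.68 years.

1.7 years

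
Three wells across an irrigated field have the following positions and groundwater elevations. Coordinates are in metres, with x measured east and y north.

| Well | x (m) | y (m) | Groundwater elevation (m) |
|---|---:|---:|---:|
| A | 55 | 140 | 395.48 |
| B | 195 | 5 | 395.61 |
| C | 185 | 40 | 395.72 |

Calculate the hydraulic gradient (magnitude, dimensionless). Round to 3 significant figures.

With h = a·x + b·y + c and A as origin, the differences give:
  140·a + (-135)·b = +0.13
  130·a + (-100)·b = +0.24
Eliminate b (×(-100) and ×(-135), subtract): 3550·a = 19.400 → a = ∂h/∂x = +0.005465
Back-substitute: b = ∂h/∂y = +0.004704.
|∇h| = √(0.005465² + 0.004704²) = 0.007211

0.00721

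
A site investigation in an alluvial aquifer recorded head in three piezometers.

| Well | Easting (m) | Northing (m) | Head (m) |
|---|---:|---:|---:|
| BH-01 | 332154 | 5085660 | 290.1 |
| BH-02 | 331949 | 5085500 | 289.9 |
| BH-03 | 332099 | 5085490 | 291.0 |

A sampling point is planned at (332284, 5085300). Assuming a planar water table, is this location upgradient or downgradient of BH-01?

upgradient

Three-point gradient (reference BH-01): Δ to BH-02 = (-205, -160, -0.2), Δ to BH-03 = (-55, -170, +0.9).
∂h/∂x = +0.006833, ∂h/∂y = -0.007505 (det = 26050).
Head at (332284, 5085300) = 290.1 + (+0.006833)·(130) + (-0.007505)·(-360) = 293.69 m.
That is higher than the 290.1 m at BH-01, so the point is upgradient.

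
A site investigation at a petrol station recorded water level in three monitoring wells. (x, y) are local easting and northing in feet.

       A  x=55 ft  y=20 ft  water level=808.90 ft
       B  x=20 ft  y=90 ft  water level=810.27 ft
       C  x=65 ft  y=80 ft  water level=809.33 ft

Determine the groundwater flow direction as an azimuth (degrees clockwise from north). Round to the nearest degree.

Three-point gradient (reference A): Δ to B = (-35, 70, +1.37), Δ to C = (10, 60, +0.43).
∂h/∂x = -0.01861, ∂h/∂y = +0.01027 (det = -2800).
Flow direction (−∇h) has components (+0.01861 E, -0.01027 N).
Azimuth = atan2(E, N) = atan2(+0.01861, -0.01027) = 118.9° ≈ 119°.

119°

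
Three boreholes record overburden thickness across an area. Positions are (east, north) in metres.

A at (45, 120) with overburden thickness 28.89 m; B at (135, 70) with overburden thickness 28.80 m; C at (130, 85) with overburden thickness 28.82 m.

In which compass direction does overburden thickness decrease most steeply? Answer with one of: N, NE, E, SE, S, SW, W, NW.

Differences from A: to B (Δx, Δy, Δh) = (90, -50, -0.09); to C = (85, -35, -0.07).
Solve a·Δx + b·Δy = Δd: det = 90·(-35) − 85·(-50) = 1100.
∂d/∂x = [(-0.09)·(-35) − (-0.07)·(-50)] / 1100 = -0.0003182
∂d/∂y = [90·(-0.07) − 85·(-0.09)] / 1100 = +0.001227
Steepest decrease is along −∇f = (+0.0003182 E, -0.001227 N) → south.

S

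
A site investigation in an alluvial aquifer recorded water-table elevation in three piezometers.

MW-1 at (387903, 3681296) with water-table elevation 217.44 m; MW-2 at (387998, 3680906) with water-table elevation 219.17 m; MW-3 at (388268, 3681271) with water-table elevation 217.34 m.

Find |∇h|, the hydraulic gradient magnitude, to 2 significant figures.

0.0046

Three-point gradient (reference MW-1): Δ to MW-2 = (95, -390, +1.73), Δ to MW-3 = (365, -25, -0.10).
∂h/∂x = -0.0005876, ∂h/∂y = -0.004579 (det = 139975).
|∇h| = √(-0.0005876² + -0.004579²) = 0.004617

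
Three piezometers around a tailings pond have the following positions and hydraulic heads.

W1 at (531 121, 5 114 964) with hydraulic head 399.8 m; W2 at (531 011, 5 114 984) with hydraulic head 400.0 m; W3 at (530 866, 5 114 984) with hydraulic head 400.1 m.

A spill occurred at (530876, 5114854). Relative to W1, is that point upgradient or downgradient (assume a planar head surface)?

downgradient

With h = a·x + b·y + c and W1 as origin, the differences give:
  (-110)·a + 20·b = +0.2
  (-255)·a + 20·b = +0.3
Eliminate b (×20 and ×20, subtract): 2900·a = -2.00 → a = ∂h/∂x = -0.0006897
Back-substitute: b = ∂h/∂y = +0.006207.
Head at (530876, 5114854) = 399.8 + (-0.0006897)·(-245) + (+0.006207)·(-110) = 399.29 m.
That is lower than the 399.8 m at W1, so the point is downgradient.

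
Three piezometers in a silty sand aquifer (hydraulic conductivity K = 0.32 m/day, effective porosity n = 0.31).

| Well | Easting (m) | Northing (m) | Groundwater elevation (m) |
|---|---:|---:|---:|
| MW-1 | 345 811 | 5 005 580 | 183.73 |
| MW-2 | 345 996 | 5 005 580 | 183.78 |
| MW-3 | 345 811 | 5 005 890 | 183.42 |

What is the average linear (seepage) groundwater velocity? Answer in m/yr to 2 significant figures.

0.39 m/yr

∂h/∂x = (183.78 − 183.73) / (345996 − 345811) = +0.0002703
∂h/∂y = (183.42 − 183.73) / (5005890 − 5005580) = -0.001000
|∇h| = √(0.0002703² + -0.001000²) = 0.001036
Seepage velocity v = K·i/n = 0.32 × 0.001036 / 0.31 = 0.001069 m/day = 0.3905 m/yr.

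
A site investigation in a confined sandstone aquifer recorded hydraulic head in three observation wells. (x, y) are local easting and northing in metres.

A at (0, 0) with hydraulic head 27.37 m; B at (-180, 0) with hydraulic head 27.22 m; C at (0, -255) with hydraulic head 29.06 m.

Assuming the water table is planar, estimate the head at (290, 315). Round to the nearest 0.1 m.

∂h/∂x = (27.22 − 27.37) / (-180 − 0) = +0.0008333
∂h/∂y = (29.06 − 27.37) / (-255 − 0) = -0.006627
h(290, 315) = 27.37 + (+0.0008333)·(290) + (-0.006627)·(315) = 27.37 +0.242 -2.088 = 25.524 m.

25.5 m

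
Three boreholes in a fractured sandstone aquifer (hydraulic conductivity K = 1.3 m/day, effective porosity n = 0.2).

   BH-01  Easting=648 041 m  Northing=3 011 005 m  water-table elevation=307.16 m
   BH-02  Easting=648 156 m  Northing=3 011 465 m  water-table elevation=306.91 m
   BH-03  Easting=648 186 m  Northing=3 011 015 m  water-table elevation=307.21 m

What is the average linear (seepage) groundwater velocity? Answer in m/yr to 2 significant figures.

1.8 m/yr

Three-point gradient (reference BH-01): Δ to BH-02 = (115, 460, -0.25), Δ to BH-03 = (145, 10, +0.05).
∂h/∂x = +0.0003890, ∂h/∂y = -0.0006407 (det = -65550).
|∇h| = √(0.0003890² + -0.0006407²) = 0.0007495
Seepage velocity v = K·i/n = 1.3 × 0.0007495 / 0.2 = 0.004872 m/day = 1.779 m/yr.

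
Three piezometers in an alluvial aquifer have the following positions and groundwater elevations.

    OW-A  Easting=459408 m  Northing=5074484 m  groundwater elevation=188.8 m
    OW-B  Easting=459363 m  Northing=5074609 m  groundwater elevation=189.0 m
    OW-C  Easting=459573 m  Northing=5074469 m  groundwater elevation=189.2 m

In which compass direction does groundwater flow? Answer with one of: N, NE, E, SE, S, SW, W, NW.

With h = a·x + b·y + c and OW-A as origin, the differences give:
  (-45)·a + 125·b = +0.2
  165·a + (-15)·b = +0.4
Eliminate b (×(-15) and ×125, subtract): -19950·a = -53.00 → a = ∂h/∂x = +0.002657
Back-substitute: b = ∂h/∂y = +0.002556.
Flow = −∇h = (-0.002657 east, -0.002556 north), which points southwest.

SW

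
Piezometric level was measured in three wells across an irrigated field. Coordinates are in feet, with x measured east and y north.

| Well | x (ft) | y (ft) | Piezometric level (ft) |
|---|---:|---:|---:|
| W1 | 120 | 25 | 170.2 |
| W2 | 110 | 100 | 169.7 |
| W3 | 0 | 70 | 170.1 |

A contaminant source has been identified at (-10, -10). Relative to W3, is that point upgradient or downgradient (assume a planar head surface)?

upgradient

Three-point gradient (reference W1): Δ to W2 = (-10, 75, -0.5), Δ to W3 = (-120, 45, -0.1).
∂h/∂x = -0.001754, ∂h/∂y = -0.006901 (det = 8550).
Head at (-10, -10) = 170.2 + (-0.001754)·(-130) + (-0.006901)·(-35) = 170.67 ft.
That is higher than the 170.1 ft at W3, so the point is upgradient.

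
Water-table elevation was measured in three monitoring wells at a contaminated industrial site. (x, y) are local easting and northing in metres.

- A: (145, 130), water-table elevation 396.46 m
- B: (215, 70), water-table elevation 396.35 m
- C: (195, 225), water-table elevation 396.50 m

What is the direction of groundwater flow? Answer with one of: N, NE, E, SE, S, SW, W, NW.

SE

Differences from A: to B (Δx, Δy, Δh) = (70, -60, -0.11); to C = (50, 95, +0.04).
Solve a·Δx + b·Δy = Δh: det = 70·95 − 50·(-60) = 9650.
∂h/∂x = [(-0.11)·95 − (+0.04)·(-60)] / 9650 = -0.0008342
∂h/∂y = [70·(+0.04) − 50·(-0.11)] / 9650 = +0.0008601
Flow = −∇h = (+0.0008342 east, -0.0008601 north), which points southeast.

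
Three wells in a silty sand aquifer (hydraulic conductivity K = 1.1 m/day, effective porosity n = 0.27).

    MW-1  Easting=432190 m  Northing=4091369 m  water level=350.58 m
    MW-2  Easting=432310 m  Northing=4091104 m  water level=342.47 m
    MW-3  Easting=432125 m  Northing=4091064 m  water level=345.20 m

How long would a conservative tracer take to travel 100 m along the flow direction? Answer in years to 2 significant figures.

2.3 years

Differences from MW-1: to MW-2 (Δx, Δy, Δh) = (120, -265, -8.11); to MW-3 = (-65, -305, -5.38).
Determinant of the coordinate differences = 120·(-305) − (-65)·(-265) = -53825.
∂h/∂x = [(-8.11)·(-305) − (-5.38)·(-265)] / -53825 = -0.01947
∂h/∂y = [120·(-5.38) − (-65)·(-8.11)] / -53825 = +0.02179
|∇h| = √(-0.01947² + 0.02179²) = 0.02922
Seepage velocity v = K·i/n = 1.1 × 0.02922 / 0.27 = 0.119 m/day.
t = 100 / 0.119 = 840.3 days = 2.3 years.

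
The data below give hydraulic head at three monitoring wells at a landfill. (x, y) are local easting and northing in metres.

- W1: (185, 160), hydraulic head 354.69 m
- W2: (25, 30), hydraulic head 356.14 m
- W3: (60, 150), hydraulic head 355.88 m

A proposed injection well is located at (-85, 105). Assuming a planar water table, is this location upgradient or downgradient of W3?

Three-point gradient (reference W1): Δ to W2 = (-160, -130, +1.45), Δ to W3 = (-125, -10, +1.19).
∂h/∂x = -0.009570, ∂h/∂y = +0.0006246 (det = -14650).
Head at (-85, 105) = 354.69 + (-0.009570)·(-270) + (+0.0006246)·(-55) = 357.24 m.
That is higher than the 355.88 m at W3, so the point is upgradient.

upgradient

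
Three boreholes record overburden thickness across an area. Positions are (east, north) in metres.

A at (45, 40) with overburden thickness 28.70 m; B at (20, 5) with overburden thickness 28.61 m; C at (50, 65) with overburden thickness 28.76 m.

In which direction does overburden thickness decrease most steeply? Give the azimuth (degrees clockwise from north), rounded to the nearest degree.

188°

With d = a·x + b·y + c and A as origin, the differences give:
  (-25)·a + (-35)·b = -0.09
  5·a + 25·b = +0.06
Eliminate b (×25 and ×(-35), subtract): -450·a = -0.150 → a = ∂d/∂x = +0.0003333
Back-substitute: b = ∂d/∂y = +0.002333.
Steepest decrease is along −∇f: components (-0.0003333 E, -0.002333 N).
Azimuth = atan2(-0.0003333, -0.002333) = 188.1° ≈ 188°.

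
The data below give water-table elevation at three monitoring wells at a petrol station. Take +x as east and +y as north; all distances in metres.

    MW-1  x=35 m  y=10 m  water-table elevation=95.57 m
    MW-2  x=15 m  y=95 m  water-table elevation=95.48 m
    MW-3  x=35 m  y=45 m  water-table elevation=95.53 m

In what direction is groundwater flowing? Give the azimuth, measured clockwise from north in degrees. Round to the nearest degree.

Taking MW-1 as reference: MW-2−MW-1 = (-20, 85, -0.09); MW-3−MW-1 = (0, 35, -0.04).
Determinant of the coordinate differences = (-20)·35 − 0·85 = -700.
∂h/∂x = [(-0.09)·35 − (-0.04)·85] / -700 = -0.0003571
∂h/∂y = [(-20)·(-0.04) − 0·(-0.09)] / -700 = -0.001143
Flow direction (−∇h) has components (+0.0003571 E, +0.001143 N).
Azimuth = atan2(E, N) = atan2(+0.0003571, +0.001143) = 17.4° ≈ 017°.

017°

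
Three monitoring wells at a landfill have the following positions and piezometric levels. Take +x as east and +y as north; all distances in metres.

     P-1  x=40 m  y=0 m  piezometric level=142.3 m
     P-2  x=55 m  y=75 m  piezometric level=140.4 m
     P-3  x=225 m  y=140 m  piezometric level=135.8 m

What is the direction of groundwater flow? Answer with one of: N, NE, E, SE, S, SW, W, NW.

Differences from P-1: to P-2 (Δx, Δy, Δh) = (15, 75, -1.9); to P-3 = (185, 140, -6.5).
Solve a·Δx + b·Δy = Δh: det = 15·140 − 185·75 = -11775.
∂h/∂x = [(-1.9)·140 − (-6.5)·75] / -11775 = -0.01881
∂h/∂y = [15·(-6.5) − 185·(-1.9)] / -11775 = -0.02157
Flow = −∇h = (+0.01881 east, +0.02157 north), which points northeast.

NE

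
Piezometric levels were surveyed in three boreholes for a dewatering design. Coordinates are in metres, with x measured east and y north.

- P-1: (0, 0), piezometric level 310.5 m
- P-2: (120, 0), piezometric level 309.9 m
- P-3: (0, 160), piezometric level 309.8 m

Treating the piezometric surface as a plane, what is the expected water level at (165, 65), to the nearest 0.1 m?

309.4 m

∂h/∂x = (309.9 − 310.5) / (120 − 0) = -0.005000
∂h/∂y = (309.8 − 310.5) / (160 − 0) = -0.004375
h(165, 65) = 310.5 + (-0.005000)·(165) + (-0.004375)·(65) = 310.5 -0.825 -0.284 = 309.391 m.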